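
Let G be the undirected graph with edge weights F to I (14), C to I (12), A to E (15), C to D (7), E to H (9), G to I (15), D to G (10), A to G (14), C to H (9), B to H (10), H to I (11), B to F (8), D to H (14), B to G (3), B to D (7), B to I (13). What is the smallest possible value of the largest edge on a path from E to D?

9

Comparing a few candidate routes:
E - H - B - D: max(9, 10, 7) = 10
E - H - B - G - D: max(9, 10, 3, 10) = 10
E - H - C - D: max(9, 9, 7) = 9
The minimum achievable maximum is 9.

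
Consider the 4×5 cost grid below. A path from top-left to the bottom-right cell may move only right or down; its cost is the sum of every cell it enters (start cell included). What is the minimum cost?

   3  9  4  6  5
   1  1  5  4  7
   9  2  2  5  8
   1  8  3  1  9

Cheapest: (0,0)→(1,0)→(1,1)→(2,1)→(2,2)→(3,2)→(3,3)→(3,4)
  3 + 1 + 1 + 2 + 2 + 3 + 1 + 9 = 22
(Top row then right column would cost 51.)

22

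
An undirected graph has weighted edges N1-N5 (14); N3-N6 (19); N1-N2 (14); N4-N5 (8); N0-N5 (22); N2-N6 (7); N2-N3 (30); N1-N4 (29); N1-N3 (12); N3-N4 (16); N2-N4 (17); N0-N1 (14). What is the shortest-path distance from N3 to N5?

24

A few of the N3→N5 routes:
N3→N6→N2→N4→N5: 19 + 7 + 17 + 8 = 51
N3→N1→N5: 12 + 14 = 26
N3→N1→N4→N5: 12 + 29 + 8 = 49
N3→N1→N0→N5: 12 + 14 + 22 = 48
N3→N4→N5: 16 + 8 = 24
Best route has total 24.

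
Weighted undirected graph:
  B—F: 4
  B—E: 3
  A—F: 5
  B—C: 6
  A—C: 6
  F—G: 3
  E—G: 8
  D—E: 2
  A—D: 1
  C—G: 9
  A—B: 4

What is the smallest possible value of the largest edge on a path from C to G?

6

Checking several routes:
C→B→A→F→G: max(6, 4, 5, 3) = 6
C→A→F→G: max(6, 5, 3) = 6
C→B→E→D→A→F→G: max(6, 3, 2, 1, 5, 3) = 6
C→A→B→F→G: max(6, 4, 4, 3) = 6
C→B→F→G: max(6, 4, 3) = 6
Best route has worst link 6.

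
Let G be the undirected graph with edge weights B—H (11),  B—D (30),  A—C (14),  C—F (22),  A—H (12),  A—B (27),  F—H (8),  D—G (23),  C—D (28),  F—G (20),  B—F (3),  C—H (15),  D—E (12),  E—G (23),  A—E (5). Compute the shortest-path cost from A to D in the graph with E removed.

Some routes from A to D avoiding E:
A -> H -> F -> B -> D: 12 + 8 + 3 + 30 = 53
A -> H -> B -> D: 12 + 11 + 30 = 53
A -> C -> D: 14 + 28 = 42
Shortest: 42.

42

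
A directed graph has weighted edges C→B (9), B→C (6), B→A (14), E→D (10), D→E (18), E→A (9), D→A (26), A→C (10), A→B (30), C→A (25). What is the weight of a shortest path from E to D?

Candidate routes:
E - D: 10
Best route has total 10.

10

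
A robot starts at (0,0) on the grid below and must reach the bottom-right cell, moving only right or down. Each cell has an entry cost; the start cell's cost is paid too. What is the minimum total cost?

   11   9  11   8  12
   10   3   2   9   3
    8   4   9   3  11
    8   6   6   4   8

Path [0,0] [0,1] [1,1] [1,2] [1,3] [2,3] [3,3] [3,4]: 11 + 9 + 3 + 2 + 9 + 3 + 4 + 8 = 49.
(Top row then right column would cost 73.)

49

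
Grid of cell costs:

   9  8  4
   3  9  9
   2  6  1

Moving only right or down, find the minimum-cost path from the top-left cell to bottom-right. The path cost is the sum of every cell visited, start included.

21

Take r0c0 r1c0 r2c0 r2c1 r2c2 for a total of 9 + 3 + 2 + 6 + 1 = 21.
(Top row then right column would cost 31.)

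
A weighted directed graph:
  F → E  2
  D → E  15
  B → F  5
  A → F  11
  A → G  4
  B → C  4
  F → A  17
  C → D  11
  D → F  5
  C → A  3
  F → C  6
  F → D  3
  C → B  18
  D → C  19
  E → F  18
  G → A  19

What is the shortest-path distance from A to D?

Candidate routes:
A -> F -> C -> D: 11 + 6 + 11 = 28
A -> F -> D: 11 + 3 = 14
The minimum is 14.

14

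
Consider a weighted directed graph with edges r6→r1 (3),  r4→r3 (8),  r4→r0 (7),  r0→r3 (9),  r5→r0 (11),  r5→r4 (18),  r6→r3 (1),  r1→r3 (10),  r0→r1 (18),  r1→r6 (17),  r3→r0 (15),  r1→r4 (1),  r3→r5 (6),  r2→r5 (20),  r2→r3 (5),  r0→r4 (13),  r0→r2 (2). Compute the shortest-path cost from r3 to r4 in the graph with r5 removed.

Candidate routes:
r3 → r0 → r4: 15 + 13 = 28
r3 → r0 → r1 → r4: 15 + 18 + 1 = 34
Best route has total 28.

28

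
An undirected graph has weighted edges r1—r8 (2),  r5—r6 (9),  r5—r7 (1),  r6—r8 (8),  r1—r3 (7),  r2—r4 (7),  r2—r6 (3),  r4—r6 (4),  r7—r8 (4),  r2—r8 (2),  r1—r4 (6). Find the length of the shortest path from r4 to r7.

12

Some routes from r4 to r7:
r4→r6→r2→r8→r7: 4 + 3 + 2 + 4 = 13
r4→r6→r5→r7: 4 + 9 + 1 = 14
r4→r1→r8→r7: 6 + 2 + 4 = 12
r4→r2→r8→r7: 7 + 2 + 4 = 13
Best route has total 12.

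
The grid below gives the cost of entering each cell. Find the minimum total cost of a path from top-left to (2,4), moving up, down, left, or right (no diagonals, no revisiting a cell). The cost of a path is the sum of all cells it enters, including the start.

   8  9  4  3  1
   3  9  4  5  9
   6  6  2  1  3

29

Best path: r0c0 -> r1c0 -> r2c0 -> r2c1 -> r2c2 -> r2c3 -> r2c4
Cost: 8 + 3 + 6 + 6 + 2 + 1 + 3 = 29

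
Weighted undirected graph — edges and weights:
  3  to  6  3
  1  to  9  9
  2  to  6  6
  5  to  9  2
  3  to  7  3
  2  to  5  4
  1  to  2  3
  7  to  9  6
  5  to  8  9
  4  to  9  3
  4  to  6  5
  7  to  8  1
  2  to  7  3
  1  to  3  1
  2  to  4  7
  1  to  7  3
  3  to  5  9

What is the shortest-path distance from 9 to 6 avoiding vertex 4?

Some routes from 9 to 6 avoiding 4:
9 -> 5 -> 2 -> 6: 2 + 4 + 6 = 12
9 -> 7 -> 1 -> 3 -> 6: 6 + 3 + 1 + 3 = 13
9 -> 7 -> 3 -> 6: 6 + 3 + 3 = 12
Shortest: 12.

12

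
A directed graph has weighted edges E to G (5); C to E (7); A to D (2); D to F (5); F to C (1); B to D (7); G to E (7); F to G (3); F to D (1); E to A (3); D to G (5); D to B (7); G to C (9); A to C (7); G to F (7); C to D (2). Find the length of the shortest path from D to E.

12

Comparing a few candidate routes:
D - G - E: 5 + 7 = 12
D - F - G - E: 5 + 3 + 7 = 15
D - F - C - E: 5 + 1 + 7 = 13
Shortest: 12.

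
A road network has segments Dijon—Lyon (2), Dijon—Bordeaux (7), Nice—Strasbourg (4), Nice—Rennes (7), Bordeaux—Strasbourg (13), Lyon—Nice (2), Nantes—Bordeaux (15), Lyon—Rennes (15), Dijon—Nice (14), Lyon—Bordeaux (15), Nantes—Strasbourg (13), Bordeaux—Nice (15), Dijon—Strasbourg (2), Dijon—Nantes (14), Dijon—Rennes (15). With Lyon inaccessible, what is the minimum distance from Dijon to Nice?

Checking several routes:
Dijon → Strasbourg → Nice: 2 + 4 = 6
Dijon → Bordeaux → Strasbourg → Nice: 7 + 13 + 4 = 24
Dijon → Rennes → Nice: 15 + 7 = 22
Dijon → Bordeaux → Nice: 7 + 15 = 22
Dijon → Nice: 14
Dijon → Strasbourg → Bordeaux → Nice: 2 + 13 + 15 = 30
Best route has total 6 km.

6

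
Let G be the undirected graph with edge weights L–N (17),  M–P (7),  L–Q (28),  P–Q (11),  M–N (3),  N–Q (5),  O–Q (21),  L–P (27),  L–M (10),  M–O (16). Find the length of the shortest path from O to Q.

Comparing a few candidate routes:
O - M - P - Q: 16 + 7 + 11 = 34
O - Q: 21
O - M - N - Q: 16 + 3 + 5 = 24
Shortest: 21.

21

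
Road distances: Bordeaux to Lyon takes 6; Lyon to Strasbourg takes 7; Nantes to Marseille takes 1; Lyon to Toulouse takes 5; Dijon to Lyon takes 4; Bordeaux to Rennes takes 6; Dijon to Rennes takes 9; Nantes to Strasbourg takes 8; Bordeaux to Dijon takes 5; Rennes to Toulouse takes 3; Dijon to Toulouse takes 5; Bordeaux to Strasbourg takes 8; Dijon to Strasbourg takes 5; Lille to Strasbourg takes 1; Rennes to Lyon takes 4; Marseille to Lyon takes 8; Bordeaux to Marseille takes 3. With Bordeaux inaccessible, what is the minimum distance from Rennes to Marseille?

12

Some routes from Rennes to Marseille avoiding Bordeaux:
Rennes→Dijon→Lyon→Marseille: 9 + 4 + 8 = 21
Rennes→Lyon→Marseille: 4 + 8 = 12
Rennes→Toulouse→Dijon→Lyon→Marseille: 3 + 5 + 4 + 8 = 20
Rennes→Lyon→Strasbourg→Nantes→Marseille: 4 + 7 + 8 + 1 = 20
Rennes→Toulouse→Lyon→Marseille: 3 + 5 + 8 = 16
The minimum is 12.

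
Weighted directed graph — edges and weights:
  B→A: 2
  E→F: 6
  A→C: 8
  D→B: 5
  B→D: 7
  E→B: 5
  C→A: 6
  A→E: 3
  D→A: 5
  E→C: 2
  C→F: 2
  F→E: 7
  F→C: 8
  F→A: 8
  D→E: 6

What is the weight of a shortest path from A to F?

7

Candidate routes:
A-C-F: 8 + 2 = 10
A-E-C-F: 3 + 2 + 2 = 7
A-E-F: 3 + 6 = 9
The minimum is 7.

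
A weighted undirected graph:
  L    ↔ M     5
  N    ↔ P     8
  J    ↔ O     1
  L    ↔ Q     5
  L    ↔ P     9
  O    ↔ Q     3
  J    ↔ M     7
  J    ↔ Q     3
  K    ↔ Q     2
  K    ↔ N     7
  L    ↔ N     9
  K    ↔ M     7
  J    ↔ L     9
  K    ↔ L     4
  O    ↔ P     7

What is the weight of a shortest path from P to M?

A few of the P→M routes:
P - O - J - Q - K - M: 7 + 1 + 3 + 2 + 7 = 20
P - O - J - M: 7 + 1 + 7 = 15
P - O - Q - K - M: 7 + 3 + 2 + 7 = 19
P - L - M: 9 + 5 = 14
The minimum is 14.

14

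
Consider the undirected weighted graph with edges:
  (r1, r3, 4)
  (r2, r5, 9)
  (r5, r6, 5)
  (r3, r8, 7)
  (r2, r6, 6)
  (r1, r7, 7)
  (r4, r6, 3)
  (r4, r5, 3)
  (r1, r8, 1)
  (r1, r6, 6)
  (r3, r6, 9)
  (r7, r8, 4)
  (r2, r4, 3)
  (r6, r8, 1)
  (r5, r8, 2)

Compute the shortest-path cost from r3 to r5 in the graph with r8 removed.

Checking several routes:
r3 -> r1 -> r6 -> r2 -> r4 -> r5: 4 + 6 + 6 + 3 + 3 = 22
r3 -> r1 -> r6 -> r4 -> r5: 4 + 6 + 3 + 3 = 16
r3 -> r6 -> r5: 9 + 5 = 14
r3 -> r6 -> r4 -> r5: 9 + 3 + 3 = 15
r3 -> r1 -> r6 -> r5: 4 + 6 + 5 = 15
r3 -> r6 -> r2 -> r4 -> r5: 9 + 6 + 3 + 3 = 21
Best route has total 14.

14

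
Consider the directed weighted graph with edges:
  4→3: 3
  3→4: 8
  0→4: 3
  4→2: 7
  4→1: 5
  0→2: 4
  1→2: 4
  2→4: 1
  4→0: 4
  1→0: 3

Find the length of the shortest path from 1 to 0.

Candidate routes:
1 - 2 - 4 - 0: 4 + 1 + 4 = 9
1 - 0: 3
Shortest: 3.

3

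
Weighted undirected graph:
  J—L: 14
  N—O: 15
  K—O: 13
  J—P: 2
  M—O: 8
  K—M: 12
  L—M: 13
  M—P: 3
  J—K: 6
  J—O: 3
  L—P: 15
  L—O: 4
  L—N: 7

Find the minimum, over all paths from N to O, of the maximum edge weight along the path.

Checking several routes:
N → L → O: max(7, 4) = 7
N → L → M → K → J → O: max(7, 13, 12, 6, 3) = 13
N → L → M → P → J → K → O: max(7, 13, 3, 2, 6, 13) = 13
N → L → M → P → J → O: max(7, 13, 3, 2, 3) = 13
N → L → M → K → O: max(7, 13, 12, 13) = 13
N → L → M → O: max(7, 13, 8) = 13
Smallest bottleneck: 7.

7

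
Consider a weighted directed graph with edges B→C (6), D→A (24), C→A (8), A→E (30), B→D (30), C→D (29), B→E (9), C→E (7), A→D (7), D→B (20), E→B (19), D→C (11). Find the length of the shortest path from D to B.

Paths from D to B:
D -> C -> E -> B: 11 + 7 + 19 = 37
D -> B: 20
D -> A -> E -> B: 24 + 30 + 19 = 73
D -> C -> A -> E -> B: 11 + 8 + 30 + 19 = 68
The minimum is 20.

20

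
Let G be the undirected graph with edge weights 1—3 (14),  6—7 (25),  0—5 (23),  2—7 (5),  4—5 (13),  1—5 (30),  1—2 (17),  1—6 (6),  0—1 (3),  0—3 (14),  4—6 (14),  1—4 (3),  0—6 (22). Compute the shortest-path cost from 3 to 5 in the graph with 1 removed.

Paths from 3 to 5 avoiding 1:
3 - 0 - 6 - 4 - 5: 14 + 22 + 14 + 13 = 63
3 - 0 - 5: 14 + 23 = 37
Best route has total 37.

37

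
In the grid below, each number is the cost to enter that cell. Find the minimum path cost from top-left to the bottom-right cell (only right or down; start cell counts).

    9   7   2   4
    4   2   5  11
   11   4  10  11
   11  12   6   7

One optimal route is (0,0) -> (1,0) -> (1,1) -> (2,1) -> (2,2) -> (3,2) -> (3,3).
Its cost is 9 + 4 + 2 + 4 + 10 + 6 + 7 = 42.

42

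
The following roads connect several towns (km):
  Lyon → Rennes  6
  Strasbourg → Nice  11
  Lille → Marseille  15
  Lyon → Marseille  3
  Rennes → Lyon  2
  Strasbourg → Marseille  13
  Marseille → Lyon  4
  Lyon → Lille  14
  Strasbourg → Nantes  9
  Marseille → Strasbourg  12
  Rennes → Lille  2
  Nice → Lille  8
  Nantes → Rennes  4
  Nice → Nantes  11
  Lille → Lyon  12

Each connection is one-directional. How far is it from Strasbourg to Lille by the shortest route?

15

A few of the Strasbourg→Lille routes:
Strasbourg - Nice - Nantes - Rennes - Lille: 11 + 11 + 4 + 2 = 28
Strasbourg - Nantes - Rennes - Lille: 9 + 4 + 2 = 15
Strasbourg - Marseille - Lyon - Rennes - Lille: 13 + 4 + 6 + 2 = 25
Strasbourg - Nice - Lille: 11 + 8 = 19
Shortest: 15 km.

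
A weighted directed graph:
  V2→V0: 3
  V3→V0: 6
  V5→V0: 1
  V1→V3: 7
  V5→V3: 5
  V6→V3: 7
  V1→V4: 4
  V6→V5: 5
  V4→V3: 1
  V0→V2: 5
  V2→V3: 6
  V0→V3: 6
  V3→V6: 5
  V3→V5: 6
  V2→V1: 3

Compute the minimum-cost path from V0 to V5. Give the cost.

Checking several routes:
V0→V3→V6→V5: 6 + 5 + 5 = 16
V0→V2→V3→V5: 5 + 6 + 6 = 17
V0→V2→V1→V4→V3→V5: 5 + 3 + 4 + 1 + 6 = 19
V0→V2→V1→V3→V5: 5 + 3 + 7 + 6 = 21
V0→V3→V5: 6 + 6 = 12
Best route has total 12.

12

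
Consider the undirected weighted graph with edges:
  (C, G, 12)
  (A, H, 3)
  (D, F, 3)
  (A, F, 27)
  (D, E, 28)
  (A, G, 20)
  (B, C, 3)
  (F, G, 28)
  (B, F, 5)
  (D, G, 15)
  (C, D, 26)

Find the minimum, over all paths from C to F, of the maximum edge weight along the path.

Comparing a few candidate routes:
C -> G -> D -> F: max(12, 15, 3) = 15
C -> D -> F: max(26, 3) = 26
C -> D -> G -> A -> F: max(26, 15, 20, 27) = 27
C -> B -> F: max(3, 5) = 5
Smallest bottleneck: 5.

5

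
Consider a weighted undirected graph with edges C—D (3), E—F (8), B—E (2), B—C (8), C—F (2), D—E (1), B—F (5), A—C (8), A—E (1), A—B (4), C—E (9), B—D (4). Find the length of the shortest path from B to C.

6

Checking several routes:
B → C: 8
B → E → D → C: 2 + 1 + 3 = 6
B → D → C: 4 + 3 = 7
B → A → E → D → C: 4 + 1 + 1 + 3 = 9
B → F → C: 5 + 2 = 7
The minimum is 6.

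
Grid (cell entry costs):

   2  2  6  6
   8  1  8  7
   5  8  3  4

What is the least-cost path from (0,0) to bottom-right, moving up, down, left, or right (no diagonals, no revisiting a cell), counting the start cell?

Best path: r0c0 → r0c1 → r1c1 → r1c2 → r2c2 → r2c3
Cost: 2 + 2 + 1 + 8 + 3 + 4 = 20

20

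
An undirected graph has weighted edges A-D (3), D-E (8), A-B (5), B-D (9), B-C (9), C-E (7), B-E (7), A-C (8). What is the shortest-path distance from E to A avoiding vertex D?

Checking several routes:
E-C-B-A: 7 + 9 + 5 = 21
E-B-A: 7 + 5 = 12
E-C-A: 7 + 8 = 15
The minimum is 12.

12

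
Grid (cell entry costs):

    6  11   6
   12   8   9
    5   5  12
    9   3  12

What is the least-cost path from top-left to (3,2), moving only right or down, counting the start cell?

43

Take [0,0] → [1,0] → [2,0] → [2,1] → [3,1] → [3,2] for a total of 6 + 12 + 5 + 5 + 3 + 12 = 43.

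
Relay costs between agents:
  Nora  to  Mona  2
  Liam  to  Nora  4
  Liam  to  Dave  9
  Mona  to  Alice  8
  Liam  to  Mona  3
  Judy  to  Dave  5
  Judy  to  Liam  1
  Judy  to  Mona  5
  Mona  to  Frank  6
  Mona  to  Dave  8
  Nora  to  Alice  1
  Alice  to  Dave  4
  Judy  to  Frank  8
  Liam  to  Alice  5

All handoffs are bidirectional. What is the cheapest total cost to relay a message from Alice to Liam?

5

Checking several routes:
Alice → Liam: 5
Alice → Nora → Mona → Liam: 1 + 2 + 3 = 6
Alice → Nora → Liam: 1 + 4 = 5
Best route has total 5.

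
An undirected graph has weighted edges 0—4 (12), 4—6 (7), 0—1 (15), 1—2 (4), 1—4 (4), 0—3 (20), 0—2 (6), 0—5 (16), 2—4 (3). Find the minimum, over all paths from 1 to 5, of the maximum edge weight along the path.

Checking several routes:
1 → 2 → 4 → 0 → 5: max(4, 3, 12, 16) = 16
1 → 0 → 5: max(15, 16) = 16
1 → 2 → 0 → 5: max(4, 6, 16) = 16
Best route has worst link 16.

16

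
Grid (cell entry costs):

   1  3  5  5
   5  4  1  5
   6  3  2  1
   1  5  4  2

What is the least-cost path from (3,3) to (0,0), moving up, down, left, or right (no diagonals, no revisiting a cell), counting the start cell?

Best path: (3,3) (2,3) (2,2) (1,2) (1,1) (0,1) (0,0)
Cost: 2 + 1 + 2 + 1 + 4 + 3 + 1 = 14

14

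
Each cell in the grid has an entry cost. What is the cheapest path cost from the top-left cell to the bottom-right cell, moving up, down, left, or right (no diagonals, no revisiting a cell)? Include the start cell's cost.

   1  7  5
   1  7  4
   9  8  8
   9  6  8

29

Path (0,0) -> (1,0) -> (1,1) -> (1,2) -> (2,2) -> (3,2): 1 + 1 + 7 + 4 + 8 + 8 = 29.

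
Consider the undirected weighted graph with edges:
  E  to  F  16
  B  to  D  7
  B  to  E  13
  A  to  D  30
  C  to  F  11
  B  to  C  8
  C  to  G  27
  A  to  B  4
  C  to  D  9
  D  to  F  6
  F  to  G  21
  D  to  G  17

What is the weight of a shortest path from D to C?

A few of the D→C routes:
D - F - C: 6 + 11 = 17
D - A - B - C: 30 + 4 + 8 = 42
D - B - C: 7 + 8 = 15
D - C: 9
Best route has total 9.

9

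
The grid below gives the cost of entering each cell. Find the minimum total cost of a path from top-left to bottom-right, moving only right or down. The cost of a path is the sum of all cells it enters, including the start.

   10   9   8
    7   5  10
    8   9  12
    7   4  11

46

Take (0,0) -> (1,0) -> (1,1) -> (2,1) -> (3,1) -> (3,2) for a total of 10 + 7 + 5 + 9 + 4 + 11 = 46.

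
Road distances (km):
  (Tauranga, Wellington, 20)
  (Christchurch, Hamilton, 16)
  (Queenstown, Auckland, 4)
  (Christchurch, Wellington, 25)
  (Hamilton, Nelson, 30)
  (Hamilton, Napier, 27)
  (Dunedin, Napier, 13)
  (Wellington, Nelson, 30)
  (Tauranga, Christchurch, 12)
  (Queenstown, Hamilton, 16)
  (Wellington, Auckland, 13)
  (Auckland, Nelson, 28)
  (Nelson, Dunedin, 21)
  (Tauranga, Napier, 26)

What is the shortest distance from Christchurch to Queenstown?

Some routes from Christchurch to Queenstown:
Christchurch -> Tauranga -> Wellington -> Auckland -> Queenstown: 12 + 20 + 13 + 4 = 49
Christchurch -> Wellington -> Auckland -> Queenstown: 25 + 13 + 4 = 42
Christchurch -> Hamilton -> Queenstown: 16 + 16 = 32
Christchurch -> Tauranga -> Napier -> Hamilton -> Queenstown: 12 + 26 + 27 + 16 = 81
Christchurch -> Hamilton -> Nelson -> Auckland -> Queenstown: 16 + 30 + 28 + 4 = 78
Shortest: 32 km.

32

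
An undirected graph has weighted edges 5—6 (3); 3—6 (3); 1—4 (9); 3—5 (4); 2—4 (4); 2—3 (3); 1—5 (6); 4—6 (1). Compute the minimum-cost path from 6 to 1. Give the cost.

9

Some routes from 6 to 1:
6-3-5-1: 3 + 4 + 6 = 13
6-4-1: 1 + 9 = 10
6-5-1: 3 + 6 = 9
Shortest: 9.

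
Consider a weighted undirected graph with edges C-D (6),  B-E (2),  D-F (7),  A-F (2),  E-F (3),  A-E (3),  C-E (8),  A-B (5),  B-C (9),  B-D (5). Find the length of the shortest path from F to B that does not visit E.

7

Candidate routes:
F - A - B: 2 + 5 = 7
F - D - C - B: 7 + 6 + 9 = 22
F - D - B: 7 + 5 = 12
Best route has total 7.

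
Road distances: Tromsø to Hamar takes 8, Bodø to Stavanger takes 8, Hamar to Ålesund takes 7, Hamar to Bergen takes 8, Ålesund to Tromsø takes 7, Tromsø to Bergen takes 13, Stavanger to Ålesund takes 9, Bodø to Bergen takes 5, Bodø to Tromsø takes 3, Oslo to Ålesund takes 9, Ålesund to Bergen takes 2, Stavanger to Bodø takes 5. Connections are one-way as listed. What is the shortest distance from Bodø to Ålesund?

17

Paths from Bodø to Ålesund:
Bodø→Stavanger→Ålesund: 8 + 9 = 17
Bodø→Tromsø→Hamar→Ålesund: 3 + 8 + 7 = 18
The minimum is 17.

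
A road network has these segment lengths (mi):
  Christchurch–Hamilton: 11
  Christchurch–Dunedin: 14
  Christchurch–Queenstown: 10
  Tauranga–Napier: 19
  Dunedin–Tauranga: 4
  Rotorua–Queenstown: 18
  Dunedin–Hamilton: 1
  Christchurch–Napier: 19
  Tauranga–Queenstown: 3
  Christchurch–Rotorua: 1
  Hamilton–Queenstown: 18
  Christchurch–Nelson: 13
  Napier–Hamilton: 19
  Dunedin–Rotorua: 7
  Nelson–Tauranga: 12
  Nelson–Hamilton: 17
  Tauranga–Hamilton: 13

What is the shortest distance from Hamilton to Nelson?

A few of the Hamilton→Nelson routes:
Hamilton→Dunedin→Tauranga→Nelson: 1 + 4 + 12 = 17
Hamilton→Christchurch→Nelson: 11 + 13 = 24
Hamilton→Dunedin→Rotorua→Christchurch→Nelson: 1 + 7 + 1 + 13 = 22
Hamilton→Nelson: 17
Hamilton→Tauranga→Nelson: 13 + 12 = 25
Shortest: 17 mi.

17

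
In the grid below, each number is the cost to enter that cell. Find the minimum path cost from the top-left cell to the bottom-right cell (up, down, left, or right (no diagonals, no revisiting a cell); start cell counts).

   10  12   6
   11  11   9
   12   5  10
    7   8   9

54

Path r0c0→r1c0→r1c1→r2c1→r3c1→r3c2: 10 + 11 + 11 + 5 + 8 + 9 = 54.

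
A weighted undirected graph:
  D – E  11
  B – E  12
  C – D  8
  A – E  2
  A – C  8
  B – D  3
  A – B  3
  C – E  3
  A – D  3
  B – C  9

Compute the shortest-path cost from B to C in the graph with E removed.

Checking several routes:
B → A → C: 3 + 8 = 11
B → D → C: 3 + 8 = 11
B → C: 9
Shortest: 9.

9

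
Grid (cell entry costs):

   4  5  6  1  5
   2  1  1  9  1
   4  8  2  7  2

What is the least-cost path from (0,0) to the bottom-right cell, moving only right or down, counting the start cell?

19

Best path: (0,0) -> (1,0) -> (1,1) -> (1,2) -> (2,2) -> (2,3) -> (2,4)
Cost: 4 + 2 + 1 + 1 + 2 + 7 + 2 = 19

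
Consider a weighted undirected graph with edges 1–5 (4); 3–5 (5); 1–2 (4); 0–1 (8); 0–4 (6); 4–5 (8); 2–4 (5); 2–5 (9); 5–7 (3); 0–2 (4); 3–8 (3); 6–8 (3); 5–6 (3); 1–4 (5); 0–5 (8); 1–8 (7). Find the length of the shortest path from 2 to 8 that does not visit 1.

15

A few of the 2→8 routes:
2 - 5 - 6 - 8: 9 + 3 + 3 = 15
2 - 5 - 3 - 8: 9 + 5 + 3 = 17
2 - 0 - 5 - 6 - 8: 4 + 8 + 3 + 3 = 18
Best route has total 15.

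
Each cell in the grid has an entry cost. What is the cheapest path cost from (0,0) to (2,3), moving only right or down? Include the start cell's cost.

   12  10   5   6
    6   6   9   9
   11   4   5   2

35

Take (0,0) -> (1,0) -> (1,1) -> (2,1) -> (2,2) -> (2,3) for a total of 12 + 6 + 6 + 4 + 5 + 2 = 35.
For comparison, the top-then-right route costs 44.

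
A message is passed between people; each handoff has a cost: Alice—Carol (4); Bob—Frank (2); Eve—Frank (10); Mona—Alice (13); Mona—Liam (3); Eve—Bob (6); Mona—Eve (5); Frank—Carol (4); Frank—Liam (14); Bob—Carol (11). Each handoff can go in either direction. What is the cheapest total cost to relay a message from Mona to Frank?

Some routes from Mona to Frank:
Mona-Alice-Carol-Frank: 13 + 4 + 4 = 21
Mona-Eve-Bob-Frank: 5 + 6 + 2 = 13
Mona-Eve-Frank: 5 + 10 = 15
Mona-Alice-Carol-Bob-Frank: 13 + 4 + 11 + 2 = 30
Mona-Eve-Bob-Carol-Frank: 5 + 6 + 11 + 4 = 26
Mona-Liam-Frank: 3 + 14 = 17
The minimum is 13.

13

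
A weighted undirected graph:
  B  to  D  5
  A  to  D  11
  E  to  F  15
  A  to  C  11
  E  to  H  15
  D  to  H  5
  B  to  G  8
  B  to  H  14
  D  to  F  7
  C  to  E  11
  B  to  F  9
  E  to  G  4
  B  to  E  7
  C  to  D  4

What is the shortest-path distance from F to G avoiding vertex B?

Paths from F to G avoiding B:
F -> D -> C -> E -> G: 7 + 4 + 11 + 4 = 26
F -> E -> G: 15 + 4 = 19
F -> D -> A -> C -> E -> G: 7 + 11 + 11 + 11 + 4 = 44
F -> D -> H -> E -> G: 7 + 5 + 15 + 4 = 31
Shortest: 19.

19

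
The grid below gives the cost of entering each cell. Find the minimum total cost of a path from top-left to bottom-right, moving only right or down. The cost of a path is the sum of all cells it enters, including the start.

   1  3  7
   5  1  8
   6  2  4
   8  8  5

16

Best path: (0,0) (0,1) (1,1) (2,1) (2,2) (3,2)
Cost: 1 + 3 + 1 + 2 + 4 + 5 = 16
For comparison, the top-then-right route costs 28.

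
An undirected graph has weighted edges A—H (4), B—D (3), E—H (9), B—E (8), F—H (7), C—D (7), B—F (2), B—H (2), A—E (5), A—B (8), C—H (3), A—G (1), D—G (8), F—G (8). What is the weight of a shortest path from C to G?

Comparing a few candidate routes:
C → H → B → F → G: 3 + 2 + 2 + 8 = 15
C → H → B → A → G: 3 + 2 + 8 + 1 = 14
C → H → A → G: 3 + 4 + 1 = 8
Shortest: 8.

8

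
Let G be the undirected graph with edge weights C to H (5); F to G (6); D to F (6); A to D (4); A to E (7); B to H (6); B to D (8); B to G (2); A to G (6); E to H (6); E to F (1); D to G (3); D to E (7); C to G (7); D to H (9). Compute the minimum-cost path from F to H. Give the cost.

Comparing a few candidate routes:
F - G - B - H: 6 + 2 + 6 = 14
F - E - H: 1 + 6 = 7
F - D - H: 6 + 9 = 15
Best route has total 7.

7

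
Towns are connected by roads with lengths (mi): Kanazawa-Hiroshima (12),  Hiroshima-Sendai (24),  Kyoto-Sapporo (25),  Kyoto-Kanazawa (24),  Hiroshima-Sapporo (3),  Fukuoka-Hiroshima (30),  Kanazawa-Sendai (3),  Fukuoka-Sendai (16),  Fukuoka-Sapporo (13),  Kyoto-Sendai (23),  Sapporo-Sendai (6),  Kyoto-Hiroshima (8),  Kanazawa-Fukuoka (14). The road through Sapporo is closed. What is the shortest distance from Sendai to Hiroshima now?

Checking several routes:
Sendai→Kyoto→Hiroshima: 23 + 8 = 31
Sendai→Kanazawa→Hiroshima: 3 + 12 = 15
Sendai→Hiroshima: 24
The minimum is 15 mi.

15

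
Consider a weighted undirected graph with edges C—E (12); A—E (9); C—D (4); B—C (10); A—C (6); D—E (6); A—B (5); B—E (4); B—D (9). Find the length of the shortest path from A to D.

10

Checking several routes:
A → B → E → D: 5 + 4 + 6 = 15
A → B → D: 5 + 9 = 14
A → E → D: 9 + 6 = 15
A → C → D: 6 + 4 = 10
Best route has total 10.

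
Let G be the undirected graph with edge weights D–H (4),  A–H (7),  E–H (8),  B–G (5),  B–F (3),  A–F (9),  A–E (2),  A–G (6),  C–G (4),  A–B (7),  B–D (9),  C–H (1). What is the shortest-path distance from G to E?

Comparing a few candidate routes:
G → A → E: 6 + 2 = 8
G → C → H → E: 4 + 1 + 8 = 13
G → B → A → E: 5 + 7 + 2 = 14
Best route has total 8.

8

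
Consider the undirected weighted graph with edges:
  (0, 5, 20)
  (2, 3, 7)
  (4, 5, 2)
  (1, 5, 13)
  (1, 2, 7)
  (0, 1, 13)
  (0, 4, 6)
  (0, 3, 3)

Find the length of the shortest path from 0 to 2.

10

Candidate routes:
0 - 5 - 1 - 2: 20 + 13 + 7 = 40
0 - 1 - 2: 13 + 7 = 20
0 - 3 - 2: 3 + 7 = 10
0 - 4 - 5 - 1 - 2: 6 + 2 + 13 + 7 = 28
The minimum is 10.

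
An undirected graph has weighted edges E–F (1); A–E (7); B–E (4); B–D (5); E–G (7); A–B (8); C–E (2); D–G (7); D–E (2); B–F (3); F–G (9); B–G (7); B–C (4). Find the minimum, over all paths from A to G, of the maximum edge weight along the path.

A few of the A→G routes:
A→E→F→B→D→G: max(7, 1, 3, 5, 7) = 7
A→E→B→G: max(7, 4, 7) = 7
A→E→B→D→G: max(7, 4, 5, 7) = 7
Smallest bottleneck: 7.

7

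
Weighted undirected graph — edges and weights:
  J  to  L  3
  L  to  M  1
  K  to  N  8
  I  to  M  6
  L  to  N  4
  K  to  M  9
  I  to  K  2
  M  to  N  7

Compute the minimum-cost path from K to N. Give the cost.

Paths from K to N:
K→M→N: 9 + 7 = 16
K→I→M→L→N: 2 + 6 + 1 + 4 = 13
K→M→L→N: 9 + 1 + 4 = 14
K→N: 8
K→I→M→N: 2 + 6 + 7 = 15
Best route has total 8.

8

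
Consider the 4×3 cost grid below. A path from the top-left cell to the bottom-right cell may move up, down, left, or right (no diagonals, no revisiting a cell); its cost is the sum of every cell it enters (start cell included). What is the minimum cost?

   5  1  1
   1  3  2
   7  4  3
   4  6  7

19

Best path: r0c0 → r0c1 → r0c2 → r1c2 → r2c2 → r3c2
Cost: 5 + 1 + 1 + 2 + 3 + 7 = 19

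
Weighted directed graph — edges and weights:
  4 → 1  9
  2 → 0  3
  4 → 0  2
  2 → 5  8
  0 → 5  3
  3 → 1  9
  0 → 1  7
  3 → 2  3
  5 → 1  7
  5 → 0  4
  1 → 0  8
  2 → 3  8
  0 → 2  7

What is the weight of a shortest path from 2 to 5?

Routes from 2 to 5:
2→5: 8
2→0→5: 3 + 3 = 6
2→3→1→0→5: 8 + 9 + 8 + 3 = 28
Shortest: 6.

6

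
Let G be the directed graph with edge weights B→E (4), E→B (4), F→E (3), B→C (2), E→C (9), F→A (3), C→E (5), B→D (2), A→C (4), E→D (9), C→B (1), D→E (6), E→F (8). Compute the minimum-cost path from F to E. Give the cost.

A few of the F→E routes:
F -> E: 3
F -> A -> C -> E: 3 + 4 + 5 = 12
F -> A -> C -> B -> E: 3 + 4 + 1 + 4 = 12
The minimum is 3.

3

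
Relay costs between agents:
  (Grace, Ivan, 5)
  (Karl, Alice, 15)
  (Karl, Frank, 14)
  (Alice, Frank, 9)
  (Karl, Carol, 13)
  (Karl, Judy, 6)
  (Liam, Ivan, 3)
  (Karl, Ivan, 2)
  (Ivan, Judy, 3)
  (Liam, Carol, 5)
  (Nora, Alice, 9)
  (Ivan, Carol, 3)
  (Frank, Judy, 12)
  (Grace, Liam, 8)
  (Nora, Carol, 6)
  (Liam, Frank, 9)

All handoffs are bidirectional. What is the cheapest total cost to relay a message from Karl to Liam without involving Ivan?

A few of the Karl→Liam routes:
Karl→Alice→Frank→Liam: 15 + 9 + 9 = 33
Karl→Judy→Frank→Liam: 6 + 12 + 9 = 27
Karl→Frank→Liam: 14 + 9 = 23
Karl→Frank→Alice→Nora→Carol→Liam: 14 + 9 + 9 + 6 + 5 = 43
Karl→Alice→Nora→Carol→Liam: 15 + 9 + 6 + 5 = 35
Karl→Carol→Liam: 13 + 5 = 18
Shortest: 18.

18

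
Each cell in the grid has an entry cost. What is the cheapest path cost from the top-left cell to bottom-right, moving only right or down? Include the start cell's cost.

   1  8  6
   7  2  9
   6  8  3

21

Cheapest: [0,0] -> [1,0] -> [1,1] -> [2,1] -> [2,2]
  1 + 7 + 2 + 8 + 3 = 21
For comparison, the top-then-right route costs 27.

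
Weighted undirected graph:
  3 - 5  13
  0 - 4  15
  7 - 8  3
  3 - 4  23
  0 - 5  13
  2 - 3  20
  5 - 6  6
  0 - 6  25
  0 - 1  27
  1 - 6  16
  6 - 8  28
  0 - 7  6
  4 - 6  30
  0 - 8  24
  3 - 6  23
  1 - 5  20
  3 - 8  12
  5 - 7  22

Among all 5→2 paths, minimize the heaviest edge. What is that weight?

A few of the 5→2 routes:
5→0→4→3→2: max(13, 15, 23, 20) = 23
5→3→2: max(13, 20) = 20
5→6→3→2: max(6, 23, 20) = 23
5→7→8→3→2: max(22, 3, 12, 20) = 22
5→0→7→8→3→2: max(13, 6, 3, 12, 20) = 20
The minimum achievable maximum is 20.

20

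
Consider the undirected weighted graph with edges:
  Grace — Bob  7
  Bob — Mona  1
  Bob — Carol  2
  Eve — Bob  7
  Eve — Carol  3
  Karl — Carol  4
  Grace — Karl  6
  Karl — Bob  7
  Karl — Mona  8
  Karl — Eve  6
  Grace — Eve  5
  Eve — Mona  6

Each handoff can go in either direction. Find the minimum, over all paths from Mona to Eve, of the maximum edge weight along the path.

Comparing a few candidate routes:
Mona-Bob-Carol-Karl-Grace-Eve: max(1, 2, 4, 6, 5) = 6
Mona-Bob-Karl-Grace-Eve: max(1, 7, 6, 5) = 7
Mona-Bob-Carol-Eve: max(1, 2, 3) = 3
Mona-Eve: max(6) = 6
Mona-Bob-Karl-Carol-Eve: max(1, 7, 4, 3) = 7
Mona-Bob-Carol-Karl-Eve: max(1, 2, 4, 6) = 6
Smallest bottleneck: 3.

3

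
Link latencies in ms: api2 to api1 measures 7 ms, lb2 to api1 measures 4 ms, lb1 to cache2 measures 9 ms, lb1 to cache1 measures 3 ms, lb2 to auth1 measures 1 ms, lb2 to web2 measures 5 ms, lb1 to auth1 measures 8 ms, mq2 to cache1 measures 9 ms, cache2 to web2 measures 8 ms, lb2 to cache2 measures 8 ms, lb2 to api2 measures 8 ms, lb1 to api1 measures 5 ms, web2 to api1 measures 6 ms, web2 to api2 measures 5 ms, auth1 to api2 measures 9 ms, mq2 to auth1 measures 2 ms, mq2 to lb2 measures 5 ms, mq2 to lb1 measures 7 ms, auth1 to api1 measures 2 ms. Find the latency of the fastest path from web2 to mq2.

8

Comparing a few candidate routes:
web2-lb2-auth1-mq2: 5 + 1 + 2 = 8
web2-lb2-mq2: 5 + 5 = 10
web2-api1-auth1-mq2: 6 + 2 + 2 = 10
Shortest: 8 ms.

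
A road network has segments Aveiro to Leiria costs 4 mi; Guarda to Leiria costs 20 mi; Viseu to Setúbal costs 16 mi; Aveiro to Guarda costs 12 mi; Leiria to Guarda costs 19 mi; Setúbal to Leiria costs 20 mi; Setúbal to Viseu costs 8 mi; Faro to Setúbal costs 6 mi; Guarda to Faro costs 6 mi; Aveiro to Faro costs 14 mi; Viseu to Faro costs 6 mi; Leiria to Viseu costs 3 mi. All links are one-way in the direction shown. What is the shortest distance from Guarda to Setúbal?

Candidate routes:
Guarda → Leiria → Viseu → Faro → Setúbal: 20 + 3 + 6 + 6 = 35
Guarda → Faro → Setúbal: 6 + 6 = 12
Guarda → Leiria → Viseu → Setúbal: 20 + 3 + 16 = 39
The minimum is 12 mi.

12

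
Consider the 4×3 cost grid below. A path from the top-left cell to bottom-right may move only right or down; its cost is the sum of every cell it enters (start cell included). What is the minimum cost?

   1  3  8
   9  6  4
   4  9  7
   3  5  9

Take r0c0 r0c1 r1c1 r1c2 r2c2 r3c2 for a total of 1 + 3 + 6 + 4 + 7 + 9 = 30.
For comparison, the top-then-right route costs 32.

30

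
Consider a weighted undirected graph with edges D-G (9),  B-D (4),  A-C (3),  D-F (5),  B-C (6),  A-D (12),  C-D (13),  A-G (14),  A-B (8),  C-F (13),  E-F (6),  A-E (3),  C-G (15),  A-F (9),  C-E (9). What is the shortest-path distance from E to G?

Checking several routes:
E→A→G: 3 + 14 = 17
E→F→D→G: 6 + 5 + 9 = 20
E→A→B→D→G: 3 + 8 + 4 + 9 = 24
E→A→C→G: 3 + 3 + 15 = 21
The minimum is 17.

17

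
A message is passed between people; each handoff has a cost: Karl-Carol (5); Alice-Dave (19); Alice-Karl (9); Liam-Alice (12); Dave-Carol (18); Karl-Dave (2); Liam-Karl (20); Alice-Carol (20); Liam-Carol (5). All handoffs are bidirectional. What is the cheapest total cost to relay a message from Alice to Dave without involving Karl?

Routes from Alice to Dave avoiding Karl:
Alice → Dave: 19
Alice → Carol → Dave: 20 + 18 = 38
Alice → Liam → Carol → Dave: 12 + 5 + 18 = 35
The minimum is 19.

19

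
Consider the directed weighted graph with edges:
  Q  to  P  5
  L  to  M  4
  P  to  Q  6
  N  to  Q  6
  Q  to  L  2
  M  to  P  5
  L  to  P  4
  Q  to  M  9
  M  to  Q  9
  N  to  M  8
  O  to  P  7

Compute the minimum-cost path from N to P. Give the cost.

11

A few of the N→P routes:
N -> Q -> L -> P: 6 + 2 + 4 = 12
N -> M -> P: 8 + 5 = 13
N -> Q -> P: 6 + 5 = 11
Best route has total 11.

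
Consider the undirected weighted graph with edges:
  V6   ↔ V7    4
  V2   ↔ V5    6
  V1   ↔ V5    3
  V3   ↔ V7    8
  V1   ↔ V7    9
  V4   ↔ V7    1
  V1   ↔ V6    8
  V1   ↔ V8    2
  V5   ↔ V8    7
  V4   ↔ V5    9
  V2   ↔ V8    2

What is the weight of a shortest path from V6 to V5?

11

Comparing a few candidate routes:
V6 - V7 - V4 - V5: 4 + 1 + 9 = 14
V6 - V7 - V1 - V5: 4 + 9 + 3 = 16
V6 - V1 - V8 - V5: 8 + 2 + 7 = 17
V6 - V1 - V5: 8 + 3 = 11
V6 - V7 - V1 - V8 - V5: 4 + 9 + 2 + 7 = 22
V6 - V1 - V8 - V2 - V5: 8 + 2 + 2 + 6 = 18
Best route has total 11.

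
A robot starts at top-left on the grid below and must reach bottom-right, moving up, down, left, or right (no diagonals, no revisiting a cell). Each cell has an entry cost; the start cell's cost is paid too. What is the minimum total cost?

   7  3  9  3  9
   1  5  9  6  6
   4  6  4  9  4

35

Cheapest: [0,0] -> [1,0] -> [2,0] -> [2,1] -> [2,2] -> [2,3] -> [2,4]
  7 + 1 + 4 + 6 + 4 + 9 + 4 = 35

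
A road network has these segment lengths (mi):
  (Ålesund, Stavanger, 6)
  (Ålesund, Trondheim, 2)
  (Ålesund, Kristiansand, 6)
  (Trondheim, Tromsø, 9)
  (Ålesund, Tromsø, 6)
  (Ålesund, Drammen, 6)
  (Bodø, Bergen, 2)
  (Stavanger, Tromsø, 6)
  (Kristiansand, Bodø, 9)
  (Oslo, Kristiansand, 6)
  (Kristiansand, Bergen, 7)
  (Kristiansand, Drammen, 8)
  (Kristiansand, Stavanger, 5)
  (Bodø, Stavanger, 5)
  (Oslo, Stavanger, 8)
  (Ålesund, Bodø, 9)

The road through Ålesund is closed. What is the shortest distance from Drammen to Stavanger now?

13

Paths from Drammen to Stavanger avoiding Ålesund:
Drammen→Kristiansand→Bodø→Stavanger: 8 + 9 + 5 = 22
Drammen→Kristiansand→Bergen→Bodø→Stavanger: 8 + 7 + 2 + 5 = 22
Drammen→Kristiansand→Stavanger: 8 + 5 = 13
Drammen→Kristiansand→Oslo→Stavanger: 8 + 6 + 8 = 22
Best route has total 13 mi.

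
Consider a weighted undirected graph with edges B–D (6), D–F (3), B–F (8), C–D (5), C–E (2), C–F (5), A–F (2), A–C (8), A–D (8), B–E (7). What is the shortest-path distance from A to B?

Checking several routes:
A → F → D → B: 2 + 3 + 6 = 11
A → F → C → E → B: 2 + 5 + 2 + 7 = 16
A → F → B: 2 + 8 = 10
A → D → B: 8 + 6 = 14
A → C → E → B: 8 + 2 + 7 = 17
Shortest: 10.

10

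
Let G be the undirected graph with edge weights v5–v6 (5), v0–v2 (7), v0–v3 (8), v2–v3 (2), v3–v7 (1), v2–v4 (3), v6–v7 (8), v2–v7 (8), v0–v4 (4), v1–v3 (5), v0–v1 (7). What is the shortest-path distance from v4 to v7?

Some routes from v4 to v7:
v4 -> v2 -> v7: 3 + 8 = 11
v4 -> v0 -> v3 -> v7: 4 + 8 + 1 = 13
v4 -> v2 -> v3 -> v7: 3 + 2 + 1 = 6
Best route has total 6.

6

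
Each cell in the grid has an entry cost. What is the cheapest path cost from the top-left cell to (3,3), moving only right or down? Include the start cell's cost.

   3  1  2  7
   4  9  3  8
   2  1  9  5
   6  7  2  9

28

Cheapest: [0,0]→[1,0]→[2,0]→[2,1]→[3,1]→[3,2]→[3,3]
  3 + 4 + 2 + 1 + 7 + 2 + 9 = 28
For comparison, the top-then-right route costs 35.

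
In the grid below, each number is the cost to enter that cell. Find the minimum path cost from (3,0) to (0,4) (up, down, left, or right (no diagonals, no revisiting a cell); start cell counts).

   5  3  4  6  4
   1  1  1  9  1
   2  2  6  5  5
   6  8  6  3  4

25

One optimal route is r3c0→r2c0→r1c0→r1c1→r1c2→r0c2→r0c3→r0c4.
Its cost is 6 + 2 + 1 + 1 + 1 + 4 + 6 + 4 = 25.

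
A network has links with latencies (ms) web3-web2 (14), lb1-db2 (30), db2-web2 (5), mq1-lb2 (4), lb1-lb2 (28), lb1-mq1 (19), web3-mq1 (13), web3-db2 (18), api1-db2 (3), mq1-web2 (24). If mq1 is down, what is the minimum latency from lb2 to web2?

63

Paths from lb2 to web2 avoiding mq1:
lb2-lb1-db2-web3-web2: 28 + 30 + 18 + 14 = 90
lb2-lb1-db2-web2: 28 + 30 + 5 = 63
Shortest: 63 ms.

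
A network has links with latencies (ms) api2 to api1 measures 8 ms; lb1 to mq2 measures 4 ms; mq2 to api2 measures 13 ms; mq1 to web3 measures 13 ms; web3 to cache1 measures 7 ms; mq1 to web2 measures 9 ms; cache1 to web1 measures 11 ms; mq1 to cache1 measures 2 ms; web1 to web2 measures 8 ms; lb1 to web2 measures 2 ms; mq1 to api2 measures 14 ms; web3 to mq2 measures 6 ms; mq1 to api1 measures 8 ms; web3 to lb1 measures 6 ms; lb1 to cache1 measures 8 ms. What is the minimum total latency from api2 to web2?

Some routes from api2 to web2:
api2 → mq2 → lb1 → web2: 13 + 4 + 2 = 19
api2 → mq1 → web2: 14 + 9 = 23
api2 → api1 → mq1 → web2: 8 + 8 + 9 = 25
The minimum is 19 ms.

19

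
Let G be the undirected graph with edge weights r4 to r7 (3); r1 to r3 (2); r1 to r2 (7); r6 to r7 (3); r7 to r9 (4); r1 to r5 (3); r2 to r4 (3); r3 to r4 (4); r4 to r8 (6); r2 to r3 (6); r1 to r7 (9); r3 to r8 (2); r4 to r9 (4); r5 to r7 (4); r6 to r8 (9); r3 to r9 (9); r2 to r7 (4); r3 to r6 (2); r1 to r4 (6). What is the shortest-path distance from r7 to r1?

7

Some routes from r7 to r1:
r7→r1: 9
r7→r5→r1: 4 + 3 = 7
r7→r6→r3→r1: 3 + 2 + 2 = 7
The minimum is 7.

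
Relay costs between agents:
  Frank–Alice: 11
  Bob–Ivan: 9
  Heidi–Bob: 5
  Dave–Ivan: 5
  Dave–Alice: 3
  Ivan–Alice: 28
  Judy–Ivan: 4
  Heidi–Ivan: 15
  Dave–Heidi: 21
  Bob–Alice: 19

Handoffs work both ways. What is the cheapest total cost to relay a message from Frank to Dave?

Checking several routes:
Frank -> Alice -> Dave: 11 + 3 = 14
Frank -> Alice -> Bob -> Ivan -> Dave: 11 + 19 + 9 + 5 = 44
Frank -> Alice -> Bob -> Heidi -> Dave: 11 + 19 + 5 + 21 = 56
Frank -> Alice -> Bob -> Heidi -> Ivan -> Dave: 11 + 19 + 5 + 15 + 5 = 55
Frank -> Alice -> Ivan -> Dave: 11 + 28 + 5 = 44
Best route has total 14.

14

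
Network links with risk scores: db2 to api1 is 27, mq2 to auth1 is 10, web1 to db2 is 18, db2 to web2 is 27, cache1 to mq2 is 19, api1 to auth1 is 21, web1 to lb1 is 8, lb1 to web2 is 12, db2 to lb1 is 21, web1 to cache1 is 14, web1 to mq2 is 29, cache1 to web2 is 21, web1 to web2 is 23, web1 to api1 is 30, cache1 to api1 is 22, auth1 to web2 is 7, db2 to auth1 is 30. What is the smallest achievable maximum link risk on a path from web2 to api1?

21

Comparing a few candidate routes:
web2 - lb1 - db2 - web1 - cache1 - mq2 - auth1 - api1: max(12, 21, 18, 14, 19, 10, 21) = 21
web2 - lb1 - web1 - cache1 - mq2 - auth1 - api1: max(12, 8, 14, 19, 10, 21) = 21
web2 - auth1 - api1: max(7, 21) = 21
web2 - cache1 - mq2 - auth1 - api1: max(21, 19, 10, 21) = 21
The minimum achievable maximum is 21.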